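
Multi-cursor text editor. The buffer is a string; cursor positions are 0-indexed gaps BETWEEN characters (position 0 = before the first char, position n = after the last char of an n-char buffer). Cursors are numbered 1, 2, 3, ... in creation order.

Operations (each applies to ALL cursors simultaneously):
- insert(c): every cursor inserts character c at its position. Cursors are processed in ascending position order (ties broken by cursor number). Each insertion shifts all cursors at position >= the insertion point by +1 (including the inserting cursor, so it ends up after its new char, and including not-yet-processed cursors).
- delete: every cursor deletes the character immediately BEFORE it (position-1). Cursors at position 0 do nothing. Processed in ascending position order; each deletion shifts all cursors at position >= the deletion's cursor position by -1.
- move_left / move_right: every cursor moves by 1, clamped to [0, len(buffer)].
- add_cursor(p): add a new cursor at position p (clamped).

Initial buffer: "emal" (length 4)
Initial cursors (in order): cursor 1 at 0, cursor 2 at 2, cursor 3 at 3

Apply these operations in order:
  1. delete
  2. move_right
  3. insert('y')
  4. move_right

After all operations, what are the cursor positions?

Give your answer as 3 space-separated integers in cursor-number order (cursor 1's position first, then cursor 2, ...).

After op 1 (delete): buffer="el" (len 2), cursors c1@0 c2@1 c3@1, authorship ..
After op 2 (move_right): buffer="el" (len 2), cursors c1@1 c2@2 c3@2, authorship ..
After op 3 (insert('y')): buffer="eylyy" (len 5), cursors c1@2 c2@5 c3@5, authorship .1.23
After op 4 (move_right): buffer="eylyy" (len 5), cursors c1@3 c2@5 c3@5, authorship .1.23

Answer: 3 5 5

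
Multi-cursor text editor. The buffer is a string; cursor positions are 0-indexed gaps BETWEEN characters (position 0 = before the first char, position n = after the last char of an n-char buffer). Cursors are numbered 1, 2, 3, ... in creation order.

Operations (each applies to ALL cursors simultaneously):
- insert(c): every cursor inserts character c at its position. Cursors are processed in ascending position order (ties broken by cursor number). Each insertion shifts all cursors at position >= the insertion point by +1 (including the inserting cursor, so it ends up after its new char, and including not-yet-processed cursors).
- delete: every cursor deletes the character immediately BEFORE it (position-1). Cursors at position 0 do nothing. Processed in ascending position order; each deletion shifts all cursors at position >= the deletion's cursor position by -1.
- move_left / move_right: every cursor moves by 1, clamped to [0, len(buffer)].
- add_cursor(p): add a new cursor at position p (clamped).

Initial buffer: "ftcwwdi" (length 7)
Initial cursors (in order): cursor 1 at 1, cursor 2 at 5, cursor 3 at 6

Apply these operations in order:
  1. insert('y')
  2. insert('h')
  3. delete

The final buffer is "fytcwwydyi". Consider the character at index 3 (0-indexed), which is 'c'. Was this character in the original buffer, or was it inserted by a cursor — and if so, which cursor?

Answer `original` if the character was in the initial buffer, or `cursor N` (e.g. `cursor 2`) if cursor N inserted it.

After op 1 (insert('y')): buffer="fytcwwydyi" (len 10), cursors c1@2 c2@7 c3@9, authorship .1....2.3.
After op 2 (insert('h')): buffer="fyhtcwwyhdyhi" (len 13), cursors c1@3 c2@9 c3@12, authorship .11....22.33.
After op 3 (delete): buffer="fytcwwydyi" (len 10), cursors c1@2 c2@7 c3@9, authorship .1....2.3.
Authorship (.=original, N=cursor N): . 1 . . . . 2 . 3 .
Index 3: author = original

Answer: original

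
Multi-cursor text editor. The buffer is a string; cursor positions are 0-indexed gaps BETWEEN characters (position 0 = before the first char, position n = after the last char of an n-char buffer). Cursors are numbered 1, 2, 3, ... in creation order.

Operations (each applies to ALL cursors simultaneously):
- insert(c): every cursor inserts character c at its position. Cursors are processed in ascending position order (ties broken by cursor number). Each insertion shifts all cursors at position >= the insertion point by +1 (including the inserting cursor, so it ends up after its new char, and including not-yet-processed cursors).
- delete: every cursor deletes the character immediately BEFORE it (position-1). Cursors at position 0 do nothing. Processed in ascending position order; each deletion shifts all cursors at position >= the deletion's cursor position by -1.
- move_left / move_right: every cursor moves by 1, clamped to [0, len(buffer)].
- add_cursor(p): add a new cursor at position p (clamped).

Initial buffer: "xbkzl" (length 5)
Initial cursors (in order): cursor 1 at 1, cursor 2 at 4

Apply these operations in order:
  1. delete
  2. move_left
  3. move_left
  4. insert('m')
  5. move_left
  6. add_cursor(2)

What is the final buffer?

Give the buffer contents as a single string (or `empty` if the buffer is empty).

Answer: mmbkl

Derivation:
After op 1 (delete): buffer="bkl" (len 3), cursors c1@0 c2@2, authorship ...
After op 2 (move_left): buffer="bkl" (len 3), cursors c1@0 c2@1, authorship ...
After op 3 (move_left): buffer="bkl" (len 3), cursors c1@0 c2@0, authorship ...
After op 4 (insert('m')): buffer="mmbkl" (len 5), cursors c1@2 c2@2, authorship 12...
After op 5 (move_left): buffer="mmbkl" (len 5), cursors c1@1 c2@1, authorship 12...
After op 6 (add_cursor(2)): buffer="mmbkl" (len 5), cursors c1@1 c2@1 c3@2, authorship 12...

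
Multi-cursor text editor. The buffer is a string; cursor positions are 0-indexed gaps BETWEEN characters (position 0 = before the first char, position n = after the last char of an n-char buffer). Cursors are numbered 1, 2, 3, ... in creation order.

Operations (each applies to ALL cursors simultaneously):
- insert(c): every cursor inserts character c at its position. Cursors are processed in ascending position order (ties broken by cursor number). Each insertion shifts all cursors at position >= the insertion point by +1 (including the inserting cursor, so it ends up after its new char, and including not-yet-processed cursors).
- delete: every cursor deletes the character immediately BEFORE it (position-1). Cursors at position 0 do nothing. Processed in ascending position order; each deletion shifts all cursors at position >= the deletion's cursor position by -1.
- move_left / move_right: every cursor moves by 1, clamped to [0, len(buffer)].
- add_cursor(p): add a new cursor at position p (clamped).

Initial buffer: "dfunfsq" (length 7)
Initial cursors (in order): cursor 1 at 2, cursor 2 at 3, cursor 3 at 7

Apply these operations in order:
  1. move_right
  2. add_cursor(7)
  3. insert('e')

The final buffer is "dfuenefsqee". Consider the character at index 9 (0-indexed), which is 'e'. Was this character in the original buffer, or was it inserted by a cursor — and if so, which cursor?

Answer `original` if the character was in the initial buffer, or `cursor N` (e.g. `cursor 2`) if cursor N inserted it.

After op 1 (move_right): buffer="dfunfsq" (len 7), cursors c1@3 c2@4 c3@7, authorship .......
After op 2 (add_cursor(7)): buffer="dfunfsq" (len 7), cursors c1@3 c2@4 c3@7 c4@7, authorship .......
After op 3 (insert('e')): buffer="dfuenefsqee" (len 11), cursors c1@4 c2@6 c3@11 c4@11, authorship ...1.2...34
Authorship (.=original, N=cursor N): . . . 1 . 2 . . . 3 4
Index 9: author = 3

Answer: cursor 3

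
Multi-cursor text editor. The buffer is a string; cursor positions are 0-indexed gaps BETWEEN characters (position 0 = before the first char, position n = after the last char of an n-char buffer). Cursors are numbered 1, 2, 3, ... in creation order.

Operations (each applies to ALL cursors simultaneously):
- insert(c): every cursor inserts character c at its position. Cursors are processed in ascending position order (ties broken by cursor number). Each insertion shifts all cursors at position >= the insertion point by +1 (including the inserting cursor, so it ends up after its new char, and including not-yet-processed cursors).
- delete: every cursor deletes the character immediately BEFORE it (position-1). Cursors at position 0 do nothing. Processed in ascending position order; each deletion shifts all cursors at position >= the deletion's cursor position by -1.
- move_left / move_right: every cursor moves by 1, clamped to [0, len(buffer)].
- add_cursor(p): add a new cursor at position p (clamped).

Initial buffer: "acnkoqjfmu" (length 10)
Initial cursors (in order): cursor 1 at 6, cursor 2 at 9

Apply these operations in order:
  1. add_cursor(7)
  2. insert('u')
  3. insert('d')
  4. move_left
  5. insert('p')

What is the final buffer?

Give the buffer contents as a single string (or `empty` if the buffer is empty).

After op 1 (add_cursor(7)): buffer="acnkoqjfmu" (len 10), cursors c1@6 c3@7 c2@9, authorship ..........
After op 2 (insert('u')): buffer="acnkoqujufmuu" (len 13), cursors c1@7 c3@9 c2@12, authorship ......1.3..2.
After op 3 (insert('d')): buffer="acnkoqudjudfmudu" (len 16), cursors c1@8 c3@11 c2@15, authorship ......11.33..22.
After op 4 (move_left): buffer="acnkoqudjudfmudu" (len 16), cursors c1@7 c3@10 c2@14, authorship ......11.33..22.
After op 5 (insert('p')): buffer="acnkoqupdjupdfmupdu" (len 19), cursors c1@8 c3@12 c2@17, authorship ......111.333..222.

Answer: acnkoqupdjupdfmupdu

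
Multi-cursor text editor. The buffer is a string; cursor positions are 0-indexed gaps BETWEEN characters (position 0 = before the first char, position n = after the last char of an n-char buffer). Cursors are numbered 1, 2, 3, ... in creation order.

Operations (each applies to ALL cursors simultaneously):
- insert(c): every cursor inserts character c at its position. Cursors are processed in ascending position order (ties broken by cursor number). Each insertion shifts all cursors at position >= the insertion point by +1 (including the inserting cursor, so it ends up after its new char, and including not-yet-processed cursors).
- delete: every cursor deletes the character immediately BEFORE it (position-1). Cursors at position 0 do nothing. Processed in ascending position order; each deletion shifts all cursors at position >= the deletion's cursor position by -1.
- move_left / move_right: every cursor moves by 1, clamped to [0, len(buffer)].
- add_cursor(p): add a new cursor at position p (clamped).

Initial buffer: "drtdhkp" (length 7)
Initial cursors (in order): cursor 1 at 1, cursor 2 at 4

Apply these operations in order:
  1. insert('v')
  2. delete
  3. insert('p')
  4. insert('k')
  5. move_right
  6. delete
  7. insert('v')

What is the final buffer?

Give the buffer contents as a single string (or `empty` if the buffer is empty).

Answer: dpkvtdpkvkp

Derivation:
After op 1 (insert('v')): buffer="dvrtdvhkp" (len 9), cursors c1@2 c2@6, authorship .1...2...
After op 2 (delete): buffer="drtdhkp" (len 7), cursors c1@1 c2@4, authorship .......
After op 3 (insert('p')): buffer="dprtdphkp" (len 9), cursors c1@2 c2@6, authorship .1...2...
After op 4 (insert('k')): buffer="dpkrtdpkhkp" (len 11), cursors c1@3 c2@8, authorship .11...22...
After op 5 (move_right): buffer="dpkrtdpkhkp" (len 11), cursors c1@4 c2@9, authorship .11...22...
After op 6 (delete): buffer="dpktdpkkp" (len 9), cursors c1@3 c2@7, authorship .11..22..
After op 7 (insert('v')): buffer="dpkvtdpkvkp" (len 11), cursors c1@4 c2@9, authorship .111..222..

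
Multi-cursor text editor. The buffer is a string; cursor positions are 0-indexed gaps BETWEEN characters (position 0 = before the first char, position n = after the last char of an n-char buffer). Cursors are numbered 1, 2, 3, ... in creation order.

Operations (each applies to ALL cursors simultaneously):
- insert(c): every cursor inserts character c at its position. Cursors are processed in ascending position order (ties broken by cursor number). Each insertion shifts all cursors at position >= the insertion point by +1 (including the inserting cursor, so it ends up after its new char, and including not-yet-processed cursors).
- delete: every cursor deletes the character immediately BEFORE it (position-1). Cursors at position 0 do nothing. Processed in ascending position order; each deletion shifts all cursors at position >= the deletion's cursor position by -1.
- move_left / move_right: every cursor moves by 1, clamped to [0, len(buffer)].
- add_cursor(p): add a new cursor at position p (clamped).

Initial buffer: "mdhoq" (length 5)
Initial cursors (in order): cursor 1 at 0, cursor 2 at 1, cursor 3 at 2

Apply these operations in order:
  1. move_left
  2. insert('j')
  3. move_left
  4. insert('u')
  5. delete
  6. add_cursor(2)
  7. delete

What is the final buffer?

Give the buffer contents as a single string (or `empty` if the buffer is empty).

After op 1 (move_left): buffer="mdhoq" (len 5), cursors c1@0 c2@0 c3@1, authorship .....
After op 2 (insert('j')): buffer="jjmjdhoq" (len 8), cursors c1@2 c2@2 c3@4, authorship 12.3....
After op 3 (move_left): buffer="jjmjdhoq" (len 8), cursors c1@1 c2@1 c3@3, authorship 12.3....
After op 4 (insert('u')): buffer="juujmujdhoq" (len 11), cursors c1@3 c2@3 c3@6, authorship 1122.33....
After op 5 (delete): buffer="jjmjdhoq" (len 8), cursors c1@1 c2@1 c3@3, authorship 12.3....
After op 6 (add_cursor(2)): buffer="jjmjdhoq" (len 8), cursors c1@1 c2@1 c4@2 c3@3, authorship 12.3....
After op 7 (delete): buffer="jdhoq" (len 5), cursors c1@0 c2@0 c3@0 c4@0, authorship 3....

Answer: jdhoq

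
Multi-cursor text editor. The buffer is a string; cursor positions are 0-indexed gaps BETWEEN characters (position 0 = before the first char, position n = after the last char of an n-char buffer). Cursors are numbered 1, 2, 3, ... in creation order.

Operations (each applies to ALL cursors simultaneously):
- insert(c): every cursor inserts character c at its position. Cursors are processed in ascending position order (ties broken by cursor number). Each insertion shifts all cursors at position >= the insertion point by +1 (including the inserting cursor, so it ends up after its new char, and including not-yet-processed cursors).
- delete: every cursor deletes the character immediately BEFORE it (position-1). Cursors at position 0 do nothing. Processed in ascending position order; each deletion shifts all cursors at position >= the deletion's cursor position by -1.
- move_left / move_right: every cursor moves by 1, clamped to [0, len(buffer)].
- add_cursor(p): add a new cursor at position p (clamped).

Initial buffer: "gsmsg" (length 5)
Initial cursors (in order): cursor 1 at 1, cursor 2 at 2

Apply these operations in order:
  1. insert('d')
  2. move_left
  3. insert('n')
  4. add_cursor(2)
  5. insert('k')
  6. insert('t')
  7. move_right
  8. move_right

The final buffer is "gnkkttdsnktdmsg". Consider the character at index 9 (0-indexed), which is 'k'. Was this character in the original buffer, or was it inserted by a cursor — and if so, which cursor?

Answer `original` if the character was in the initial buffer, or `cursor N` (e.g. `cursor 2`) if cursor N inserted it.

Answer: cursor 2

Derivation:
After op 1 (insert('d')): buffer="gdsdmsg" (len 7), cursors c1@2 c2@4, authorship .1.2...
After op 2 (move_left): buffer="gdsdmsg" (len 7), cursors c1@1 c2@3, authorship .1.2...
After op 3 (insert('n')): buffer="gndsndmsg" (len 9), cursors c1@2 c2@5, authorship .11.22...
After op 4 (add_cursor(2)): buffer="gndsndmsg" (len 9), cursors c1@2 c3@2 c2@5, authorship .11.22...
After op 5 (insert('k')): buffer="gnkkdsnkdmsg" (len 12), cursors c1@4 c3@4 c2@8, authorship .1131.222...
After op 6 (insert('t')): buffer="gnkkttdsnktdmsg" (len 15), cursors c1@6 c3@6 c2@11, authorship .113131.2222...
After op 7 (move_right): buffer="gnkkttdsnktdmsg" (len 15), cursors c1@7 c3@7 c2@12, authorship .113131.2222...
After op 8 (move_right): buffer="gnkkttdsnktdmsg" (len 15), cursors c1@8 c3@8 c2@13, authorship .113131.2222...
Authorship (.=original, N=cursor N): . 1 1 3 1 3 1 . 2 2 2 2 . . .
Index 9: author = 2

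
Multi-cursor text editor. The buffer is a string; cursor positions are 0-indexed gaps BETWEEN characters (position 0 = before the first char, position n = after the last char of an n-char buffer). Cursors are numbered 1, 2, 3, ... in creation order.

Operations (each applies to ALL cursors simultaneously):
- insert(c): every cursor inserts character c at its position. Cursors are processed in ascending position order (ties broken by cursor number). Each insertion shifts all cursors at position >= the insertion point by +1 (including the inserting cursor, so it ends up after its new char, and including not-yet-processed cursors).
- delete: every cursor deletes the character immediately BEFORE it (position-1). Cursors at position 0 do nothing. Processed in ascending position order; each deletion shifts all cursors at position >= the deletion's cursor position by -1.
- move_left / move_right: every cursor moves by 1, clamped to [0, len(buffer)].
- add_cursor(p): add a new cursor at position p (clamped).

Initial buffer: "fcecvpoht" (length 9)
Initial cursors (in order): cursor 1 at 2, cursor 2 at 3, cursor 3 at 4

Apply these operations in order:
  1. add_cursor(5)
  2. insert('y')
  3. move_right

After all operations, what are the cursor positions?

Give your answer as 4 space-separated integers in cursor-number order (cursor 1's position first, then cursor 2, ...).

Answer: 4 6 8 10

Derivation:
After op 1 (add_cursor(5)): buffer="fcecvpoht" (len 9), cursors c1@2 c2@3 c3@4 c4@5, authorship .........
After op 2 (insert('y')): buffer="fcyeycyvypoht" (len 13), cursors c1@3 c2@5 c3@7 c4@9, authorship ..1.2.3.4....
After op 3 (move_right): buffer="fcyeycyvypoht" (len 13), cursors c1@4 c2@6 c3@8 c4@10, authorship ..1.2.3.4....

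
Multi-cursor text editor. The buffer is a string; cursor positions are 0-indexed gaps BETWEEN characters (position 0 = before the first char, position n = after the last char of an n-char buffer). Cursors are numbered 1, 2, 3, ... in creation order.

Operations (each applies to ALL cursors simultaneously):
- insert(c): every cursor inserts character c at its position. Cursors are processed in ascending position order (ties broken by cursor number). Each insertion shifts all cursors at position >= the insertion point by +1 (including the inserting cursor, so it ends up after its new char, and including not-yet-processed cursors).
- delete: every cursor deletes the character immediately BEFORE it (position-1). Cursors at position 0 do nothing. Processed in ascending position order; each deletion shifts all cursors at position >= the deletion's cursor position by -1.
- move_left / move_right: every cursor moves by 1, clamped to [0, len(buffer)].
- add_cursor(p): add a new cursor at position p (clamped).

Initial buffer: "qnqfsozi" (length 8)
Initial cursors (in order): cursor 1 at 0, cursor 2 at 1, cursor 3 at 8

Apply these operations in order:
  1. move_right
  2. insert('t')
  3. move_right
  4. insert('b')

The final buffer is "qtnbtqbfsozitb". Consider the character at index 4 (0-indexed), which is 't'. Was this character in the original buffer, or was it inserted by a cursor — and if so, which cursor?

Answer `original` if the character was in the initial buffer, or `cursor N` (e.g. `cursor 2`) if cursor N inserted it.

After op 1 (move_right): buffer="qnqfsozi" (len 8), cursors c1@1 c2@2 c3@8, authorship ........
After op 2 (insert('t')): buffer="qtntqfsozit" (len 11), cursors c1@2 c2@4 c3@11, authorship .1.2......3
After op 3 (move_right): buffer="qtntqfsozit" (len 11), cursors c1@3 c2@5 c3@11, authorship .1.2......3
After op 4 (insert('b')): buffer="qtnbtqbfsozitb" (len 14), cursors c1@4 c2@7 c3@14, authorship .1.12.2.....33
Authorship (.=original, N=cursor N): . 1 . 1 2 . 2 . . . . . 3 3
Index 4: author = 2

Answer: cursor 2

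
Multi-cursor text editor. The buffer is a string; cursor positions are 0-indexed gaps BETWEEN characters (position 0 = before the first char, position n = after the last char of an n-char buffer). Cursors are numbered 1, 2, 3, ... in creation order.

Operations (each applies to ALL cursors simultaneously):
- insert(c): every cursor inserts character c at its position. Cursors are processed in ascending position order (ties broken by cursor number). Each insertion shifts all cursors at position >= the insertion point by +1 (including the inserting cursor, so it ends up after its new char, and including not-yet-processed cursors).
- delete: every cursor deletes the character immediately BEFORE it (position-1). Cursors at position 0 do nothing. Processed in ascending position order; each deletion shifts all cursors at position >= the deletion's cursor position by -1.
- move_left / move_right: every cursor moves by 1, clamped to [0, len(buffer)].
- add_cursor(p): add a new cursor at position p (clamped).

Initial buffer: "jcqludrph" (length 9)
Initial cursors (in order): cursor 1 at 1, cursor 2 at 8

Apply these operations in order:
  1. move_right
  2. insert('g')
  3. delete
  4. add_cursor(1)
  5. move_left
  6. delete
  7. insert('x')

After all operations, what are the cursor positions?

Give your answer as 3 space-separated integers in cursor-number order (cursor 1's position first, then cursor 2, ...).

After op 1 (move_right): buffer="jcqludrph" (len 9), cursors c1@2 c2@9, authorship .........
After op 2 (insert('g')): buffer="jcgqludrphg" (len 11), cursors c1@3 c2@11, authorship ..1.......2
After op 3 (delete): buffer="jcqludrph" (len 9), cursors c1@2 c2@9, authorship .........
After op 4 (add_cursor(1)): buffer="jcqludrph" (len 9), cursors c3@1 c1@2 c2@9, authorship .........
After op 5 (move_left): buffer="jcqludrph" (len 9), cursors c3@0 c1@1 c2@8, authorship .........
After op 6 (delete): buffer="cqludrh" (len 7), cursors c1@0 c3@0 c2@6, authorship .......
After op 7 (insert('x')): buffer="xxcqludrxh" (len 10), cursors c1@2 c3@2 c2@9, authorship 13......2.

Answer: 2 9 2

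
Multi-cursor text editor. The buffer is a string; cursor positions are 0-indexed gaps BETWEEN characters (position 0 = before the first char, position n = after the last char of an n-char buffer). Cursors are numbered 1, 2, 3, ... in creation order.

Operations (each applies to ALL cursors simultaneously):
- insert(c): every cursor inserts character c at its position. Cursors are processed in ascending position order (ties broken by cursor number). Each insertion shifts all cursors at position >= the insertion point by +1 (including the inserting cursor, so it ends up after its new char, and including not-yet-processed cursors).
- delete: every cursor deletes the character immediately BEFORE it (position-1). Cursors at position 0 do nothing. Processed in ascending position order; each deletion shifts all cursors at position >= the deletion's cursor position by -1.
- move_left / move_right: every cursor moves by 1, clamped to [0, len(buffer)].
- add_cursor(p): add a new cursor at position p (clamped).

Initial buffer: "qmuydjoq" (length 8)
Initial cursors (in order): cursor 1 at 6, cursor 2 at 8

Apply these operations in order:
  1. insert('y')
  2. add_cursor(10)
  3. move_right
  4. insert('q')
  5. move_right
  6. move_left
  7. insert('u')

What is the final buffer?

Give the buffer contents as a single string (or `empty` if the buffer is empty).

After op 1 (insert('y')): buffer="qmuydjyoqy" (len 10), cursors c1@7 c2@10, authorship ......1..2
After op 2 (add_cursor(10)): buffer="qmuydjyoqy" (len 10), cursors c1@7 c2@10 c3@10, authorship ......1..2
After op 3 (move_right): buffer="qmuydjyoqy" (len 10), cursors c1@8 c2@10 c3@10, authorship ......1..2
After op 4 (insert('q')): buffer="qmuydjyoqqyqq" (len 13), cursors c1@9 c2@13 c3@13, authorship ......1.1.223
After op 5 (move_right): buffer="qmuydjyoqqyqq" (len 13), cursors c1@10 c2@13 c3@13, authorship ......1.1.223
After op 6 (move_left): buffer="qmuydjyoqqyqq" (len 13), cursors c1@9 c2@12 c3@12, authorship ......1.1.223
After op 7 (insert('u')): buffer="qmuydjyoquqyquuq" (len 16), cursors c1@10 c2@15 c3@15, authorship ......1.11.22233

Answer: qmuydjyoquqyquuq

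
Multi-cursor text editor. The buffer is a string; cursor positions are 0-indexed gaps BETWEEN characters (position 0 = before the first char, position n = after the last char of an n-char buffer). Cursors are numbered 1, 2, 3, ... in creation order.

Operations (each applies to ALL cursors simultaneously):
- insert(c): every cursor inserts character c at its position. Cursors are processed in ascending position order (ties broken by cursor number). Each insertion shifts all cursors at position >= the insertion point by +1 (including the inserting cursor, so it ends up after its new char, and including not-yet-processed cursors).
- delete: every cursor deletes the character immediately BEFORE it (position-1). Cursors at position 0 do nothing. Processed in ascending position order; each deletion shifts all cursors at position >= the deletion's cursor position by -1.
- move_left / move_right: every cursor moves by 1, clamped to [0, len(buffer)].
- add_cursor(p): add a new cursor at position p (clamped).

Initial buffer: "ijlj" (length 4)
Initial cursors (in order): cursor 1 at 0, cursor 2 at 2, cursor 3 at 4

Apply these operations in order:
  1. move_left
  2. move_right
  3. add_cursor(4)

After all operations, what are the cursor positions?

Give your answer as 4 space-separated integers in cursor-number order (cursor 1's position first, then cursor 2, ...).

Answer: 1 2 4 4

Derivation:
After op 1 (move_left): buffer="ijlj" (len 4), cursors c1@0 c2@1 c3@3, authorship ....
After op 2 (move_right): buffer="ijlj" (len 4), cursors c1@1 c2@2 c3@4, authorship ....
After op 3 (add_cursor(4)): buffer="ijlj" (len 4), cursors c1@1 c2@2 c3@4 c4@4, authorship ....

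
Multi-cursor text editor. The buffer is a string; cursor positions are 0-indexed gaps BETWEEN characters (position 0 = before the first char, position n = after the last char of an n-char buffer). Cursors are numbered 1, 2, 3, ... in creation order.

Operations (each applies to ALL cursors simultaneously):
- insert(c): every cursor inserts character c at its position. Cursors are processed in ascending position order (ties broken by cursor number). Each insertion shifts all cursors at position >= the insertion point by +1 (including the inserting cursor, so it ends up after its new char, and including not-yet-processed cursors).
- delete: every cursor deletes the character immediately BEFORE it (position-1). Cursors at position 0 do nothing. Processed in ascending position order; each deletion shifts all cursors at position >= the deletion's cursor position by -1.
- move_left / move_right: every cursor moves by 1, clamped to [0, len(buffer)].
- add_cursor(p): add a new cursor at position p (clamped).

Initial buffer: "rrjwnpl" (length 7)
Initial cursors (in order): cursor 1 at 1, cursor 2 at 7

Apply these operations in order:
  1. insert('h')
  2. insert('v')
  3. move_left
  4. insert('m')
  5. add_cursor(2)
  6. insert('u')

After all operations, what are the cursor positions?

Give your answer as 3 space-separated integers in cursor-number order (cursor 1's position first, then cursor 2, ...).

Answer: 5 15 3

Derivation:
After op 1 (insert('h')): buffer="rhrjwnplh" (len 9), cursors c1@2 c2@9, authorship .1......2
After op 2 (insert('v')): buffer="rhvrjwnplhv" (len 11), cursors c1@3 c2@11, authorship .11......22
After op 3 (move_left): buffer="rhvrjwnplhv" (len 11), cursors c1@2 c2@10, authorship .11......22
After op 4 (insert('m')): buffer="rhmvrjwnplhmv" (len 13), cursors c1@3 c2@12, authorship .111......222
After op 5 (add_cursor(2)): buffer="rhmvrjwnplhmv" (len 13), cursors c3@2 c1@3 c2@12, authorship .111......222
After op 6 (insert('u')): buffer="rhumuvrjwnplhmuv" (len 16), cursors c3@3 c1@5 c2@15, authorship .13111......2222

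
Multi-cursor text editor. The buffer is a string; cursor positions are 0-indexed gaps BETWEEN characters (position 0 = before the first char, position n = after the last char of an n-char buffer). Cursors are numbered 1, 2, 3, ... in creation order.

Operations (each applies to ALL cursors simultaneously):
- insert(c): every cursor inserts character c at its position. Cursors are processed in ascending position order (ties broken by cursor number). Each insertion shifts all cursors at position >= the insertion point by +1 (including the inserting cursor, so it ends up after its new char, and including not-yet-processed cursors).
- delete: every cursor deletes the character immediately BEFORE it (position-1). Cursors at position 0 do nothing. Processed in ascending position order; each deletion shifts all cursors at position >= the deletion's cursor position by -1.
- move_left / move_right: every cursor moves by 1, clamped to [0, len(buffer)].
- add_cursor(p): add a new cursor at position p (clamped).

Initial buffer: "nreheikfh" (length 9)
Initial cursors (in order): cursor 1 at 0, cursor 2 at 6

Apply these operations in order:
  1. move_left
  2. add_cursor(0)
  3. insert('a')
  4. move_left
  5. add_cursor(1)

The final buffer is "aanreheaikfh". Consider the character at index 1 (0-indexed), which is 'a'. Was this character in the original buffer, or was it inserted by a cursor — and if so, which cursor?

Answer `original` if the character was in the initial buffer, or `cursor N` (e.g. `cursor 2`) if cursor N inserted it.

After op 1 (move_left): buffer="nreheikfh" (len 9), cursors c1@0 c2@5, authorship .........
After op 2 (add_cursor(0)): buffer="nreheikfh" (len 9), cursors c1@0 c3@0 c2@5, authorship .........
After op 3 (insert('a')): buffer="aanreheaikfh" (len 12), cursors c1@2 c3@2 c2@8, authorship 13.....2....
After op 4 (move_left): buffer="aanreheaikfh" (len 12), cursors c1@1 c3@1 c2@7, authorship 13.....2....
After op 5 (add_cursor(1)): buffer="aanreheaikfh" (len 12), cursors c1@1 c3@1 c4@1 c2@7, authorship 13.....2....
Authorship (.=original, N=cursor N): 1 3 . . . . . 2 . . . .
Index 1: author = 3

Answer: cursor 3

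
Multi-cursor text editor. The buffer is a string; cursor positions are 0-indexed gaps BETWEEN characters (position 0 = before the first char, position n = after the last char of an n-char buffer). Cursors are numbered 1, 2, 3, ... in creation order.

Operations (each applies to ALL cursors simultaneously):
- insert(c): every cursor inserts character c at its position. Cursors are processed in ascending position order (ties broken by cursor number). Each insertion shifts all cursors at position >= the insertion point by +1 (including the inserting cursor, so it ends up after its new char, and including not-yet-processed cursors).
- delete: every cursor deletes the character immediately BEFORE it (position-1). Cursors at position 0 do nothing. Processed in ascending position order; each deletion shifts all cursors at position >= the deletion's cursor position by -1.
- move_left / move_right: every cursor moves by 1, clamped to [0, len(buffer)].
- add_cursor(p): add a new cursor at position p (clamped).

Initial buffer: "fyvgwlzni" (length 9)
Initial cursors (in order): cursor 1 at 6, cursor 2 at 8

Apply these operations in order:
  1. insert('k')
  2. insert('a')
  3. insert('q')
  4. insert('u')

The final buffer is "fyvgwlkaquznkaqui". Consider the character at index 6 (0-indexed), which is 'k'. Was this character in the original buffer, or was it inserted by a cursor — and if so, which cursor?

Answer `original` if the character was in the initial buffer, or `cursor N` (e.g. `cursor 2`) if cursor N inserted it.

Answer: cursor 1

Derivation:
After op 1 (insert('k')): buffer="fyvgwlkznki" (len 11), cursors c1@7 c2@10, authorship ......1..2.
After op 2 (insert('a')): buffer="fyvgwlkaznkai" (len 13), cursors c1@8 c2@12, authorship ......11..22.
After op 3 (insert('q')): buffer="fyvgwlkaqznkaqi" (len 15), cursors c1@9 c2@14, authorship ......111..222.
After op 4 (insert('u')): buffer="fyvgwlkaquznkaqui" (len 17), cursors c1@10 c2@16, authorship ......1111..2222.
Authorship (.=original, N=cursor N): . . . . . . 1 1 1 1 . . 2 2 2 2 .
Index 6: author = 1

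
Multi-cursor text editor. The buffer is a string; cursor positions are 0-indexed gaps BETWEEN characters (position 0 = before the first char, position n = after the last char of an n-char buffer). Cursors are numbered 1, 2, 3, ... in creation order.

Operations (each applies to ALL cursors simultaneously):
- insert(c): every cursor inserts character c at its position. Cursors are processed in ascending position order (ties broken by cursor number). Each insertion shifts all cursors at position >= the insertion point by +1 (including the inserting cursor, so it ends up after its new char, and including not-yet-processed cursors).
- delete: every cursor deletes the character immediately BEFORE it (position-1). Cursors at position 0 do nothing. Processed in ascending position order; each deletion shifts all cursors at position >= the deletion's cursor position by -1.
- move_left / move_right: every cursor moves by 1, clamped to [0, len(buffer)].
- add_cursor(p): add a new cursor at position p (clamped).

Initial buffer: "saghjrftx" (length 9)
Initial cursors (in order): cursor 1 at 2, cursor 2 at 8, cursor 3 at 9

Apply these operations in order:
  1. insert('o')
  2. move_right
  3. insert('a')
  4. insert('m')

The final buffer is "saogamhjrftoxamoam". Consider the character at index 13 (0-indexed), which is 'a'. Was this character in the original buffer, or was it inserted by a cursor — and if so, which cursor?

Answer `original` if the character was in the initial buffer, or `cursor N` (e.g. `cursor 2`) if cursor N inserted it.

After op 1 (insert('o')): buffer="saoghjrftoxo" (len 12), cursors c1@3 c2@10 c3@12, authorship ..1......2.3
After op 2 (move_right): buffer="saoghjrftoxo" (len 12), cursors c1@4 c2@11 c3@12, authorship ..1......2.3
After op 3 (insert('a')): buffer="saogahjrftoxaoa" (len 15), cursors c1@5 c2@13 c3@15, authorship ..1.1.....2.233
After op 4 (insert('m')): buffer="saogamhjrftoxamoam" (len 18), cursors c1@6 c2@15 c3@18, authorship ..1.11.....2.22333
Authorship (.=original, N=cursor N): . . 1 . 1 1 . . . . . 2 . 2 2 3 3 3
Index 13: author = 2

Answer: cursor 2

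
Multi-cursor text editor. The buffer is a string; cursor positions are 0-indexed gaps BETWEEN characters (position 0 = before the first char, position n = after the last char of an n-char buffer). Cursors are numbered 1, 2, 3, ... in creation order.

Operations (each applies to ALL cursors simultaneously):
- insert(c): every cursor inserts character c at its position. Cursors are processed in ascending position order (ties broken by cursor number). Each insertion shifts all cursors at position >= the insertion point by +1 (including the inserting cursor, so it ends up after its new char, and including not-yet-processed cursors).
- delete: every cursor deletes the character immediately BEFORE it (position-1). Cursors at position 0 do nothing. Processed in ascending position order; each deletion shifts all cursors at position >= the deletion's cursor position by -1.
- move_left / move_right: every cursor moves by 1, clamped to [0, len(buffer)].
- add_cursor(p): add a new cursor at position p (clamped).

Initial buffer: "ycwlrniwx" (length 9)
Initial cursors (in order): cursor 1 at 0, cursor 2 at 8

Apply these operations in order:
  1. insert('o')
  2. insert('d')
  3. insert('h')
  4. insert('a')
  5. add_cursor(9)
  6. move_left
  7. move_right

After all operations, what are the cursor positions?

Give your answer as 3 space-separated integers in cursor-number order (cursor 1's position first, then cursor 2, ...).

Answer: 4 16 9

Derivation:
After op 1 (insert('o')): buffer="oycwlrniwox" (len 11), cursors c1@1 c2@10, authorship 1........2.
After op 2 (insert('d')): buffer="odycwlrniwodx" (len 13), cursors c1@2 c2@12, authorship 11........22.
After op 3 (insert('h')): buffer="odhycwlrniwodhx" (len 15), cursors c1@3 c2@14, authorship 111........222.
After op 4 (insert('a')): buffer="odhaycwlrniwodhax" (len 17), cursors c1@4 c2@16, authorship 1111........2222.
After op 5 (add_cursor(9)): buffer="odhaycwlrniwodhax" (len 17), cursors c1@4 c3@9 c2@16, authorship 1111........2222.
After op 6 (move_left): buffer="odhaycwlrniwodhax" (len 17), cursors c1@3 c3@8 c2@15, authorship 1111........2222.
After op 7 (move_right): buffer="odhaycwlrniwodhax" (len 17), cursors c1@4 c3@9 c2@16, authorship 1111........2222.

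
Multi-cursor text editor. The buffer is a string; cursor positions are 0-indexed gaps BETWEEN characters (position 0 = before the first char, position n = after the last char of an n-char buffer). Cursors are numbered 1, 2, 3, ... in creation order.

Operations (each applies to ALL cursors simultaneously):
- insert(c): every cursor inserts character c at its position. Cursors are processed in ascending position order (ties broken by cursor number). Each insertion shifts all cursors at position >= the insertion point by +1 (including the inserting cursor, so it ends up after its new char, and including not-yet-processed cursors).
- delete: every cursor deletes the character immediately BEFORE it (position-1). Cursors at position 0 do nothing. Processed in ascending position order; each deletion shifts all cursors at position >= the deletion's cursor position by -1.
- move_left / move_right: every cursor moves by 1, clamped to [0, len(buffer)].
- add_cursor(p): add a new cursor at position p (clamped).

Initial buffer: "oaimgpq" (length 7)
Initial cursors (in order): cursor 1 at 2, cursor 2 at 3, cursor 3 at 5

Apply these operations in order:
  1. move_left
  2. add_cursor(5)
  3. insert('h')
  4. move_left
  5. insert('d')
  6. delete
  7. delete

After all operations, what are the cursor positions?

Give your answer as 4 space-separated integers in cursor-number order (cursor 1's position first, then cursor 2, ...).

After op 1 (move_left): buffer="oaimgpq" (len 7), cursors c1@1 c2@2 c3@4, authorship .......
After op 2 (add_cursor(5)): buffer="oaimgpq" (len 7), cursors c1@1 c2@2 c3@4 c4@5, authorship .......
After op 3 (insert('h')): buffer="ohahimhghpq" (len 11), cursors c1@2 c2@4 c3@7 c4@9, authorship .1.2..3.4..
After op 4 (move_left): buffer="ohahimhghpq" (len 11), cursors c1@1 c2@3 c3@6 c4@8, authorship .1.2..3.4..
After op 5 (insert('d')): buffer="odhadhimdhgdhpq" (len 15), cursors c1@2 c2@5 c3@9 c4@12, authorship .11.22..33.44..
After op 6 (delete): buffer="ohahimhghpq" (len 11), cursors c1@1 c2@3 c3@6 c4@8, authorship .1.2..3.4..
After op 7 (delete): buffer="hhihhpq" (len 7), cursors c1@0 c2@1 c3@3 c4@4, authorship 12.34..

Answer: 0 1 3 4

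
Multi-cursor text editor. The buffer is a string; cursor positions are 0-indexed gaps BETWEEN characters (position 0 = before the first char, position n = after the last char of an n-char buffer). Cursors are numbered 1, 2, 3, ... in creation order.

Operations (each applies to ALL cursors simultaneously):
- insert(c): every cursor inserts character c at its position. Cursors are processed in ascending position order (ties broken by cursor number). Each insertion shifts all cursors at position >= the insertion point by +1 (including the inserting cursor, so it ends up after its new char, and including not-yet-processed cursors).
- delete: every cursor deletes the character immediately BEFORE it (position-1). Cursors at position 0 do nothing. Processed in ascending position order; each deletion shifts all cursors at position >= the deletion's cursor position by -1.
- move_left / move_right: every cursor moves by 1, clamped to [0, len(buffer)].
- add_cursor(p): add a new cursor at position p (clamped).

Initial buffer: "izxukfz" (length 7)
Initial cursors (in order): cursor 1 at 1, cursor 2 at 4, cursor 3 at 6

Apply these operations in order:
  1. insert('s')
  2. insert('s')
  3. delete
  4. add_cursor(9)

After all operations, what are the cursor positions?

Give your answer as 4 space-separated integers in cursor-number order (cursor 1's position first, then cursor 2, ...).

Answer: 2 6 9 9

Derivation:
After op 1 (insert('s')): buffer="iszxuskfsz" (len 10), cursors c1@2 c2@6 c3@9, authorship .1...2..3.
After op 2 (insert('s')): buffer="isszxusskfssz" (len 13), cursors c1@3 c2@8 c3@12, authorship .11...22..33.
After op 3 (delete): buffer="iszxuskfsz" (len 10), cursors c1@2 c2@6 c3@9, authorship .1...2..3.
After op 4 (add_cursor(9)): buffer="iszxuskfsz" (len 10), cursors c1@2 c2@6 c3@9 c4@9, authorship .1...2..3.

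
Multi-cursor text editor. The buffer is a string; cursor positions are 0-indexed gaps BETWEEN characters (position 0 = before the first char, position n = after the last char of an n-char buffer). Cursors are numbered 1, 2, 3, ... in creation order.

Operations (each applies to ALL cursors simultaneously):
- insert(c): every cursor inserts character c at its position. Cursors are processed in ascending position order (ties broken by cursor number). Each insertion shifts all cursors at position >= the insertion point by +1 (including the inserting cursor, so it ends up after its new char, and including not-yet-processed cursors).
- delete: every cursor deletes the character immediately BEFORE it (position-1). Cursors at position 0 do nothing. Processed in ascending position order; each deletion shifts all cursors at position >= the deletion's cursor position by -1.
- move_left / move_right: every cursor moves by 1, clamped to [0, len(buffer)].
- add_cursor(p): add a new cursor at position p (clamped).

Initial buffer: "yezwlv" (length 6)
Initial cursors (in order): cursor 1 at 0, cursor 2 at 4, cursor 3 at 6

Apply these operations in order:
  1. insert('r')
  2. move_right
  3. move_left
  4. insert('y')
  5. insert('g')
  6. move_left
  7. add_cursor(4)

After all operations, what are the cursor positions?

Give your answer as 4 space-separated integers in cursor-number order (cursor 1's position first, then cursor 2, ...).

After op 1 (insert('r')): buffer="ryezwrlvr" (len 9), cursors c1@1 c2@6 c3@9, authorship 1....2..3
After op 2 (move_right): buffer="ryezwrlvr" (len 9), cursors c1@2 c2@7 c3@9, authorship 1....2..3
After op 3 (move_left): buffer="ryezwrlvr" (len 9), cursors c1@1 c2@6 c3@8, authorship 1....2..3
After op 4 (insert('y')): buffer="ryyezwrylvyr" (len 12), cursors c1@2 c2@8 c3@11, authorship 11....22..33
After op 5 (insert('g')): buffer="rygyezwryglvygr" (len 15), cursors c1@3 c2@10 c3@14, authorship 111....222..333
After op 6 (move_left): buffer="rygyezwryglvygr" (len 15), cursors c1@2 c2@9 c3@13, authorship 111....222..333
After op 7 (add_cursor(4)): buffer="rygyezwryglvygr" (len 15), cursors c1@2 c4@4 c2@9 c3@13, authorship 111....222..333

Answer: 2 9 13 4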